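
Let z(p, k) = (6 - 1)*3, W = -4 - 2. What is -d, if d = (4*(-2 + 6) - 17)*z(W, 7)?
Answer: 15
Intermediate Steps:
W = -6
z(p, k) = 15 (z(p, k) = 5*3 = 15)
d = -15 (d = (4*(-2 + 6) - 17)*15 = (4*4 - 17)*15 = (16 - 17)*15 = -1*15 = -15)
-d = -1*(-15) = 15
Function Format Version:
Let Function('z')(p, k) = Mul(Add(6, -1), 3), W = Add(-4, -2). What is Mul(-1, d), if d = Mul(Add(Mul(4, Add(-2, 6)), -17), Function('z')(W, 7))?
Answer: 15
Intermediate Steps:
W = -6
Function('z')(p, k) = 15 (Function('z')(p, k) = Mul(5, 3) = 15)
d = -15 (d = Mul(Add(Mul(4, Add(-2, 6)), -17), 15) = Mul(Add(Mul(4, 4), -17), 15) = Mul(Add(16, -17), 15) = Mul(-1, 15) = -15)
Mul(-1, d) = Mul(-1, -15) = 15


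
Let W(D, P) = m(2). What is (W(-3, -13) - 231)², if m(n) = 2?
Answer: 52441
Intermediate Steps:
W(D, P) = 2
(W(-3, -13) - 231)² = (2 - 231)² = (-229)² = 52441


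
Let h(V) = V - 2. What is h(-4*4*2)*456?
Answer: -15504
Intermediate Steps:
h(V) = -2 + V
h(-4*4*2)*456 = (-2 - 4*4*2)*456 = (-2 - 16*2)*456 = (-2 - 32)*456 = -34*456 = -15504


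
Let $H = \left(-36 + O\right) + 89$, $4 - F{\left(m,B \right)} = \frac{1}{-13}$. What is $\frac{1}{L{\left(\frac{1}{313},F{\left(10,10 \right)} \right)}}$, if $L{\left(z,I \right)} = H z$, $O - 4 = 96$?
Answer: $\frac{313}{153} \approx 2.0458$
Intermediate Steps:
$O = 100$ ($O = 4 + 96 = 100$)
$F{\left(m,B \right)} = \frac{53}{13}$ ($F{\left(m,B \right)} = 4 - \frac{1}{-13} = 4 - - \frac{1}{13} = 4 + \frac{1}{13} = \frac{53}{13}$)
$H = 153$ ($H = \left(-36 + 100\right) + 89 = 64 + 89 = 153$)
$L{\left(z,I \right)} = 153 z$
$\frac{1}{L{\left(\frac{1}{313},F{\left(10,10 \right)} \right)}} = \frac{1}{153 \cdot \frac{1}{313}} = \frac{1}{\frac{153}{313}} = \frac{313}{153}$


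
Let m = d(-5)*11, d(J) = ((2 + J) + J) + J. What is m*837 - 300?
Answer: -119991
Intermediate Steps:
d(J) = 2 + 3*J (d(J) = (2 + 2*J) + J = 2 + 3*J)
m = -143 (m = (2 + 3*(-5))*11 = (2 - 15)*11 = -13*11 = -143)
m*837 - 300 = -143*837 - 300 = -119691 - 300 = -119991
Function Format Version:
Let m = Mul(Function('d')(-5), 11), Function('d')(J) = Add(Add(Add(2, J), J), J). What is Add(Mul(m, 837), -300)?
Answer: -119991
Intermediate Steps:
Function('d')(J) = Add(2, Mul(3, J)) (Function('d')(J) = Add(Add(2, Mul(2, J)), J) = Add(2, Mul(3, J)))
m = -143 (m = Mul(Add(2, Mul(3, -5)), 11) = Mul(Add(2, -15), 11) = Mul(-13, 11) = -143)
Add(Mul(m, 837), -300) = Add(Mul(-143, 837), -300) = Add(-119691, -300) = -119991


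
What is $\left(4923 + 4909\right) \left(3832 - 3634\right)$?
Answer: $1946736$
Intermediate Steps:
$\left(4923 + 4909\right) \left(3832 - 3634\right) = 9832 \cdot 198 = 1946736$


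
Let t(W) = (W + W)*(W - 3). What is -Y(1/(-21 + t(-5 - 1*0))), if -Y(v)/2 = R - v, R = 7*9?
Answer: 7432/59 ≈ 125.97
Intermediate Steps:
t(W) = 2*W*(-3 + W) (t(W) = (2*W)*(-3 + W) = 2*W*(-3 + W))
R = 63
Y(v) = -126 + 2*v (Y(v) = -2*(63 - v) = -126 + 2*v)
-Y(1/(-21 + t(-5 - 1*0))) = -(-126 + 2/(-21 + 2*(-5 - 1*0)*(-3 + (-5 - 1*0)))) = -(-126 + 2/(-21 + 2*(-5 + 0)*(-3 + (-5 + 0)))) = -(-126 + 2/(-21 + 2*(-5)*(-3 - 5))) = -(-126 + 2/(-21 + 2*(-5)*(-8))) = -(-126 + 2/(-21 + 80)) = -(-126 + 2/59) = -1*(-7432/59) = 7432/59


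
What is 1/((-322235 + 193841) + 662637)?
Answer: 1/534243 ≈ 1.8718e-6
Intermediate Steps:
1/((-322235 + 193841) + 662637) = 1/(-128394 + 662637) = 1/534243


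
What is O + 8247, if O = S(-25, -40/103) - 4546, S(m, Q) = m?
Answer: 3676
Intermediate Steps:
O = -4571 (O = -25 - 4546 = -4571)
O + 8247 = -4571 + 8247 = 3676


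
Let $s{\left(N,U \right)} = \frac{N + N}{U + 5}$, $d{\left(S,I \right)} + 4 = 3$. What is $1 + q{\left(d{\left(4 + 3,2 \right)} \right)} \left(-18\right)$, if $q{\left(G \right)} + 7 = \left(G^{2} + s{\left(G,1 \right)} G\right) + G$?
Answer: $121$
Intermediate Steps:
$d{\left(S,I \right)} = -1$ ($d{\left(S,I \right)} = -4 + 3 = -1$)
$s{\left(N,U \right)} = \frac{2 N}{5 + U}$
$q{\left(G \right)} = -7 + G + \frac{4 G^{2}}{3}$ ($q{\left(G \right)} = -7 + \left(\left(G^{2} + \frac{2 G}{5 + 1} G\right) + G\right) = -7 + \left(\left(G^{2} + \frac{2 G}{6} G\right) + G\right) = -7 + \left(\left(G^{2} + 2 G \frac{1}{6} G\right) + G\right) = -7 + \left(\left(G^{2} + \frac{G}{3} G\right) + G\right) = -7 + \left(\left(G^{2} + \frac{G^{2}}{3}\right) + G\right) = -7 + \left(\frac{4 G^{2}}{3} + G\right) = -7 + \left(G + \frac{4 G^{2}}{3}\right) = -7 + G + \frac{4 G^{2}}{3}$)
$1 + q{\left(d{\left(4 + 3,2 \right)} \right)} \left(-18\right) = 1 + \left(-7 - 1 + \frac{4 \left(-1\right)^{2}}{3}\right) \left(-18\right) = 1 + \left(-7 - 1 + \frac{4}{3} \cdot 1\right) \left(-18\right) = 1 + \left(-7 - 1 + \frac{4}{3}\right) \left(-18\right) = 1 - -120 = 1 + 120 = 121$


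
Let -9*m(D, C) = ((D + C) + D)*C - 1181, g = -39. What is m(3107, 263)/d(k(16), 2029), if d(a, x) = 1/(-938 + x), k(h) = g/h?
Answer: -1857176570/9 ≈ -2.0635e+8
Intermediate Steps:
m(D, C) = 1181/9 - C*(C + 2*D)/9 (m(D, C) = -(((D + C) + D)*C - 1181)/9 = -(((C + D) + D)*C - 1181)/9 = -((C + 2*D)*C - 1181)/9 = -(C*(C + 2*D) - 1181)/9 = -(-1181 + C*(C + 2*D))/9 = 1181/9 - C*(C + 2*D)/9)
k(h) = -39/h
m(3107, 263)/d(k(16), 2029) = (1181/9 - ⅑*263² - 2/9*263*3107)/(1/(-938 + 2029)) = (1181/9 - ⅑*69169 - 1634282/9)/(1/1091) = (1181/9 - 69169/9 - 1634282/9)/(1/1091) = -1702270/9*1091 = -1857176570/9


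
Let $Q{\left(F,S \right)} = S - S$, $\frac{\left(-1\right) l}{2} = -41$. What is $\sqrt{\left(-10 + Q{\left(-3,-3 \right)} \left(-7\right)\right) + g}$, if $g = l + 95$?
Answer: $\sqrt{167} \approx 12.923$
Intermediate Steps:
$l = 82$ ($l = \left(-2\right) \left(-41\right) = 82$)
$Q{\left(F,S \right)} = 0$
$g = 177$ ($g = 82 + 95 = 177$)
$\sqrt{\left(-10 + Q{\left(-3,-3 \right)} \left(-7\right)\right) + g} = \sqrt{\left(-10 + 0 \left(-7\right)\right) + 177} = \sqrt{\left(-10 + 0\right) + 177} = \sqrt{-10 + 177} = \sqrt{167}$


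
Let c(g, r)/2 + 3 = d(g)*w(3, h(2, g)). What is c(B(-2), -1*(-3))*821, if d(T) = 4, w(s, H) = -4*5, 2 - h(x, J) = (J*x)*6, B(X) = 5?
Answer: -136286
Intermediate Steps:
h(x, J) = 2 - 6*J*x (h(x, J) = 2 - J*x*6 = 2 - 6*J*x)
w(s, H) = -20
c(g, r) = -166 (c(g, r) = -6 + 2*(4*(-20)) = -6 + 2*(-80) = -6 - 160 = -166)
c(B(-2), -1*(-3))*821 = -166*821 = -136286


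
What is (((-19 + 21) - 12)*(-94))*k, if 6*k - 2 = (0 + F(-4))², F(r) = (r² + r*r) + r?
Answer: 123140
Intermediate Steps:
F(r) = r + 2*r² (F(r) = (r² + r²) + r = 2*r² + r = r + 2*r²)
k = 131 (k = ⅓ + (0 - 4*(1 + 2*(-4)))²/6 = ⅓ + (0 - 4*(1 - 8))²/6 = ⅓ + (0 - 4*(-7))²/6 = ⅓ + (0 + 28)²/6 = ⅓ + (⅙)*28² = ⅓ + (⅙)*784 = ⅓ + 392/3 = 131)
(((-19 + 21) - 12)*(-94))*k = (((-19 + 21) - 12)*(-94))*131 = ((2 - 12)*(-94))*131 = -10*(-94)*131 = 940*131 = 123140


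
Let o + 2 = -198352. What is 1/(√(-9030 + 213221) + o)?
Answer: -15258/3026469625 - √204191/39344105125 ≈ -5.0530e-6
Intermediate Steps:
o = -198354 (o = -2 - 198352 = -198354)
1/(√(-9030 + 213221) + o) = 1/(√(-9030 + 213221) - 198354) = 1/(√204191 - 198354) = 1/(-198354 + √204191)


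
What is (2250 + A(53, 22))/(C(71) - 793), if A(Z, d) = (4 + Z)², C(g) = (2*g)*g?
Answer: 5499/9289 ≈ 0.59199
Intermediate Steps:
C(g) = 2*g²
(2250 + A(53, 22))/(C(71) - 793) = (2250 + (4 + 53)²)/(2*71² - 793) = (2250 + 57²)/(2*5041 - 793) = (2250 + 3249)/(10082 - 793) = 5499/9289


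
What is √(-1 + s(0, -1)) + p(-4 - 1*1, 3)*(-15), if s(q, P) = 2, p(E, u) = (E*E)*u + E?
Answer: -1049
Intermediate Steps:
p(E, u) = E + u*E² (p(E, u) = E²*u + E = u*E² + E = E + u*E²)
√(-1 + s(0, -1)) + p(-4 - 1*1, 3)*(-15) = √(-1 + 2) + ((-4 - 1*1)*(1 + (-4 - 1*1)*3))*(-15) = √1 + ((-4 - 1)*(1 + (-4 - 1)*3))*(-15) = 1 - 5*(1 - 5*3)*(-15) = 1 - 5*(1 - 15)*(-15) = 1 - 5*(-14)*(-15) = 1 + 70*(-15) = 1 - 1050 = -1049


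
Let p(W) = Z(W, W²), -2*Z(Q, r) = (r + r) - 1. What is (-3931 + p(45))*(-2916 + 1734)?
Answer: 7039401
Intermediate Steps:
Z(Q, r) = ½ - r (Z(Q, r) = -((r + r) - 1)/2 = -(2*r - 1)/2 = -(-1 + 2*r)/2 = ½ - r)
p(W) = ½ - W²
(-3931 + p(45))*(-2916 + 1734) = (-3931 + (½ - 1*45²))*(-2916 + 1734) = (-3931 + (½ - 1*2025))*(-1182) = (-3931 + (½ - 2025))*(-1182) = (-3931 - 4049/2)*(-1182) = -11911/2*(-1182) = 7039401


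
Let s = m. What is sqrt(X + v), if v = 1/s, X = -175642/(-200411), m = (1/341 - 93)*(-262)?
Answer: 3*sqrt(4218884452676209043441)/208140451448 ≈ 0.93619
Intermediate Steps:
m = 8308544/341 (m = (1/341 - 93)*(-262) = -31712/341*(-262) = 8308544/341 ≈ 24365.)
s = 8308544/341 ≈ 24365.
X = 175642/200411 (X = -175642*(-1/200411) = 175642/200411 ≈ 0.87641)
v = 341/8308544 (v = 1/(8308544/341) = 341/8308544 ≈ 4.1042e-5)
sqrt(X + v) = sqrt(175642/200411 + 341/8308544) = sqrt(1459397625399/1665123611584) = 3*sqrt(4218884452676209043441)/208140451448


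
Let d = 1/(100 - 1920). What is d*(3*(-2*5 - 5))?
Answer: 9/364 ≈ 0.024725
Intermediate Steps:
d = -1/1820 (d = 1/(-1820) = -1/1820 ≈ -0.00054945)
d*(3*(-2*5 - 5)) = -3*(-2*5 - 5)/1820 = -3*(-10 - 5)/1820 = -3*(-15)/1820 = -1/1820*(-45) = 9/364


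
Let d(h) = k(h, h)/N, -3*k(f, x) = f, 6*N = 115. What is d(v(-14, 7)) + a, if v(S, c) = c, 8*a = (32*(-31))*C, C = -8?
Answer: 114066/115 ≈ 991.88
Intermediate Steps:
N = 115/6 (N = (⅙)*115 = 115/6 ≈ 19.167)
k(f, x) = -f/3
a = 992 (a = ((32*(-31))*(-8))/8 = (-992*(-8))/8 = (⅛)*7936 = 992)
d(h) = -2*h/115 (d(h) = (-h/3)/(115/6) = -h/3*(6/115) = -2*h/115)
d(v(-14, 7)) + a = -2/115*7 + 992 = -14/115 + 992 = 114066/115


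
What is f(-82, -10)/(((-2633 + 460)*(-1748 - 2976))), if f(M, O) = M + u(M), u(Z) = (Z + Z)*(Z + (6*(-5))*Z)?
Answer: -4757/125186 ≈ -0.037999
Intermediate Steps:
u(Z) = -58*Z² (u(Z) = (2*Z)*(Z - 30*Z) = (2*Z)*(-29*Z) = -58*Z²)
f(M, O) = M - 58*M²
f(-82, -10)/(((-2633 + 460)*(-1748 - 2976))) = (-82*(1 - 58*(-82)))/(((-2633 + 460)*(-1748 - 2976))) = (-82*(1 + 4756))/((-2173*(-4724))) = -82*4757/10265252 = -390074*1/10265252 = -4757/125186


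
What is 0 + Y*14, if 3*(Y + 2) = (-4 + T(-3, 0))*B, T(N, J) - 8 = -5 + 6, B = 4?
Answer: 196/3 ≈ 65.333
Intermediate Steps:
T(N, J) = 9 (T(N, J) = 8 + (-5 + 6) = 8 + 1 = 9)
Y = 14/3 (Y = -2 + ((-4 + 9)*4)/3 = -2 + (5*4)/3 = -2 + (⅓)*20 = -2 + 20/3 = 14/3 ≈ 4.6667)
0 + Y*14 = 0 + (14/3)*14 = 0 + 196/3 = 196/3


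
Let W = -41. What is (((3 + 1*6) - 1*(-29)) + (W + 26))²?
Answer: 529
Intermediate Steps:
(((3 + 1*6) - 1*(-29)) + (W + 26))² = (((3 + 1*6) - 1*(-29)) + (-41 + 26))² = (((3 + 6) + 29) - 15)² = ((9 + 29) - 15)² = (38 - 15)² = 23² = 529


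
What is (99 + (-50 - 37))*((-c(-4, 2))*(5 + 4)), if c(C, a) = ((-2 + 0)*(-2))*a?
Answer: -864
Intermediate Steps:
c(C, a) = 4*a (c(C, a) = (-2*(-2))*a = 4*a)
(99 + (-50 - 37))*((-c(-4, 2))*(5 + 4)) = (99 + (-50 - 37))*((-4*2)*(5 + 4)) = (99 - 87)*(-1*8*9) = 12*(-8*9) = 12*(-72) = -864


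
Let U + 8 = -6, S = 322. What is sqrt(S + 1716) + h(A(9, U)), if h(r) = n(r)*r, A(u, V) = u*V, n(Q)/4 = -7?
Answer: 3528 + sqrt(2038) ≈ 3573.1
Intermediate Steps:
U = -14 (U = -8 - 6 = -14)
n(Q) = -28 (n(Q) = 4*(-7) = -28)
A(u, V) = V*u
h(r) = -28*r
sqrt(S + 1716) + h(A(9, U)) = sqrt(322 + 1716) - (-392)*9 = sqrt(2038) - 28*(-126) = sqrt(2038) + 3528 = 3528 + sqrt(2038)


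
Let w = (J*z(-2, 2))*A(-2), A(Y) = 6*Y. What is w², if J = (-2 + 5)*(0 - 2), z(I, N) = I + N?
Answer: 0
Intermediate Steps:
J = -6 (J = 3*(-2) = -6)
w = 0 (w = (-6*(-2 + 2))*(6*(-2)) = -6*0*(-12) = 0*(-12) = 0)
w² = 0² = 0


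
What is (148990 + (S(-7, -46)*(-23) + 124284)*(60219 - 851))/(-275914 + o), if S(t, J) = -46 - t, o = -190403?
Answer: -7431894598/466317 ≈ -15937.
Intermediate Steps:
(148990 + (S(-7, -46)*(-23) + 124284)*(60219 - 851))/(-275914 + o) = (148990 + ((-46 - 1*(-7))*(-23) + 124284)*(60219 - 851))/(-275914 - 190403) = (148990 + ((-46 + 7)*(-23) + 124284)*59368)/(-466317) = (148990 + (-39*(-23) + 124284)*59368)*(-1/466317) = (148990 + (897 + 124284)*59368)*(-1/466317) = (148990 + 125181*59368)*(-1/466317) = (148990 + 7431745608)*(-1/466317) = 7431894598*(-1/466317) = -7431894598/466317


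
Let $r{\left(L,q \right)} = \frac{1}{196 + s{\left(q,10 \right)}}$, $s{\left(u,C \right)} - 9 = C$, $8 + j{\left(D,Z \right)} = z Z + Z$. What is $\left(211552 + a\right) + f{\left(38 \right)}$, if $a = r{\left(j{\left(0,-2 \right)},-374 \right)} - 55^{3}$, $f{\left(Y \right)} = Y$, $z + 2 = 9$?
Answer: $\frac{9721226}{215} \approx 45215.0$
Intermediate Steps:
$z = 7$ ($z = -2 + 9 = 7$)
$j{\left(D,Z \right)} = -8 + 8 Z$ ($j{\left(D,Z \right)} = -8 + \left(7 Z + Z\right) = -8 + 8 Z$)
$s{\left(u,C \right)} = 9 + C$
$r{\left(L,q \right)} = \frac{1}{215}$ ($r{\left(L,q \right)} = \frac{1}{196 + \left(9 + 10\right)} = \frac{1}{196 + 19} = \frac{1}{215}$)
$a = - \frac{35770624}{215}$ ($a = \frac{1}{215} - 55^{3} = \frac{1}{215} - 166375 = - \frac{35770624}{215} \approx -1.6638 \cdot 10^{5}$)
$\left(211552 + a\right) + f{\left(38 \right)} = \left(211552 - \frac{35770624}{215}\right) + 38 = \frac{9713056}{215} + 38 = \frac{9721226}{215}$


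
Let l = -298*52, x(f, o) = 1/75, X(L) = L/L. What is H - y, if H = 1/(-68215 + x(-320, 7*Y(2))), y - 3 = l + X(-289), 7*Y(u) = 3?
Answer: 79258992933/5116124 ≈ 15492.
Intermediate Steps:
X(L) = 1
Y(u) = 3/7 (Y(u) = (⅐)*3 = 3/7)
x(f, o) = 1/75
l = -15496
y = -15492 (y = 3 + (-15496 + 1) = 3 - 15495 = -15492)
H = -75/5116124 (H = 1/(-68215 + 1/75) = 1/(-5116124/75) = -75/5116124 ≈ -1.4660e-5)
H - y = -75/5116124 - 1*(-15492) = -75/5116124 + 15492 = 79258992933/5116124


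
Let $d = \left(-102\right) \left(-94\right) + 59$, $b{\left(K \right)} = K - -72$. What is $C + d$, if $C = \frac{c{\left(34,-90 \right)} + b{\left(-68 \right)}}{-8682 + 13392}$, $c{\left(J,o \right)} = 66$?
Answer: $\frac{4543744}{471} \approx 9647.0$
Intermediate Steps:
$b{\left(K \right)} = 72 + K$ ($b{\left(K \right)} = K + 72 = 72 + K$)
$d = 9647$ ($d = 9588 + 59 = 9647$)
$C = \frac{7}{471}$ ($C = \frac{66 + \left(72 - 68\right)}{-8682 + 13392} = \frac{66 + 4}{4710} = 70 \cdot \frac{1}{4710} = \frac{7}{471} \approx 0.014862$)
$C + d = \frac{7}{471} + 9647 = \frac{4543744}{471}$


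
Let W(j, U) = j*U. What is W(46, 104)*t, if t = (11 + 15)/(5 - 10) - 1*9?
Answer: -339664/5 ≈ -67933.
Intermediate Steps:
W(j, U) = U*j
t = -71/5 (t = 26/(-5) - 9 = 26*(-⅕) - 9 = -26/5 - 9 = -71/5 ≈ -14.200)
W(46, 104)*t = (104*46)*(-71/5) = 4784*(-71/5) = -339664/5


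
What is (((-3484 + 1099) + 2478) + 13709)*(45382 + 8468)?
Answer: 743237700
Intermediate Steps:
(((-3484 + 1099) + 2478) + 13709)*(45382 + 8468) = ((-2385 + 2478) + 13709)*53850 = (93 + 13709)*53850 = 13802*53850 = 743237700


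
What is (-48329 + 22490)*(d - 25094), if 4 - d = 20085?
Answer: 1167276825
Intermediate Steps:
d = -20081 (d = 4 - 1*20085 = 4 - 20085 = -20081)
(-48329 + 22490)*(d - 25094) = (-48329 + 22490)*(-20081 - 25094) = -25839*(-45175) = 1167276825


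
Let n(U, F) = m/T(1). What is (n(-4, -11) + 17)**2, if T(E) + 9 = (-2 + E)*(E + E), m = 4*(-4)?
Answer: 41209/121 ≈ 340.57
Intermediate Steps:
m = -16
T(E) = -9 + 2*E*(-2 + E) (T(E) = -9 + (-2 + E)*(E + E) = -9 + (-2 + E)*(2*E) = -9 + 2*E*(-2 + E))
n(U, F) = 16/11 (n(U, F) = -16/(-9 - 4*1 + 2*1**2) = -16/(-9 - 4 + 2*1) = -16/(-9 - 4 + 2) = -16/(-11) = -16*(-1/11) = 16/11)
(n(-4, -11) + 17)**2 = (16/11 + 17)**2 = (203/11)**2 = 41209/121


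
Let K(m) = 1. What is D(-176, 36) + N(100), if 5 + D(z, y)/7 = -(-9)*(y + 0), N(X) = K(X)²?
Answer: 2234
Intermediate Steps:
N(X) = 1 (N(X) = 1² = 1)
D(z, y) = -35 + 63*y (D(z, y) = -35 + 7*(-(-9)*(y + 0)) = -35 + 7*(-(-9)*y) = -35 + 7*(9*y) = -35 + 63*y)
D(-176, 36) + N(100) = (-35 + 63*36) + 1 = (-35 + 2268) + 1 = 2233 + 1 = 2234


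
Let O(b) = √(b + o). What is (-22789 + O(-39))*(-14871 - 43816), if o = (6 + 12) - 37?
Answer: 1337418043 - 58687*I*√58 ≈ 1.3374e+9 - 4.4695e+5*I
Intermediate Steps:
o = -19 (o = 18 - 37 = -19)
O(b) = √(-19 + b) (O(b) = √(b - 19) = √(-19 + b))
(-22789 + O(-39))*(-14871 - 43816) = (-22789 + √(-19 - 39))*(-14871 - 43816) = (-22789 + √(-58))*(-58687) = (-22789 + I*√58)*(-58687) = 1337418043 - 58687*I*√58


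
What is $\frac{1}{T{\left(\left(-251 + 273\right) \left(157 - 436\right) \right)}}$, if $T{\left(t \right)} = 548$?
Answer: $\frac{1}{548} \approx 0.0018248$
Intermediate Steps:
$\frac{1}{T{\left(\left(-251 + 273\right) \left(157 - 436\right) \right)}} = \frac{1}{548}$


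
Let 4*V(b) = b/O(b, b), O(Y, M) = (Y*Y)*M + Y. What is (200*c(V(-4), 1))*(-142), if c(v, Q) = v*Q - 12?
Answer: 5786500/17 ≈ 3.4038e+5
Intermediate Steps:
O(Y, M) = Y + M*Y**2 (O(Y, M) = Y**2*M + Y = M*Y**2 + Y = Y + M*Y**2)
V(b) = 1/(4*(1 + b**2)) (V(b) = (b/((b*(1 + b*b))))/4 = (b/((b*(1 + b**2))))/4 = (b*(1/(b*(1 + b**2))))/4 = 1/(4*(1 + b**2)))
c(v, Q) = -12 + Q*v (c(v, Q) = Q*v - 12 = -12 + Q*v)
(200*c(V(-4), 1))*(-142) = (200*(-12 + 1*(1/(4*(1 + (-4)**2)))))*(-142) = (200*(-12 + 1*(1/(4*(1 + 16)))))*(-142) = (200*(-12 + 1*((1/4)/17)))*(-142) = (200*(-12 + 1*((1/4)*(1/17))))*(-142) = (200*(-12 + 1*(1/68)))*(-142) = (200*(-12 + 1/68))*(-142) = (200*(-815/68))*(-142) = -40750/17*(-142) = 5786500/17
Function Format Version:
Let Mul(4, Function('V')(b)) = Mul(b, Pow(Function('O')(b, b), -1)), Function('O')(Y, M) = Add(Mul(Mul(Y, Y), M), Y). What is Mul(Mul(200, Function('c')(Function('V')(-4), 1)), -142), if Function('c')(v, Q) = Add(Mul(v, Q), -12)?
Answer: Rational(5786500, 17) ≈ 3.4038e+5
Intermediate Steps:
Function('O')(Y, M) = Add(Y, Mul(M, Pow(Y, 2))) (Function('O')(Y, M) = Add(Mul(Pow(Y, 2), M), Y) = Add(Mul(M, Pow(Y, 2)), Y) = Add(Y, Mul(M, Pow(Y, 2))))
Function('V')(b) = Mul(Rational(1, 4), Pow(Add(1, Pow(b, 2)), -1)) (Function('V')(b) = Mul(Rational(1, 4), Mul(b, Pow(Mul(b, Add(1, Mul(b, b))), -1))) = Mul(Rational(1, 4), Mul(b, Pow(Mul(b, Add(1, Pow(b, 2))), -1))) = Mul(Rational(1, 4), Mul(b, Mul(Pow(b, -1), Pow(Add(1, Pow(b, 2)), -1)))) = Mul(Rational(1, 4), Pow(Add(1, Pow(b, 2)), -1)))
Function('c')(v, Q) = Add(-12, Mul(Q, v)) (Function('c')(v, Q) = Add(Mul(Q, v), -12) = Add(-12, Mul(Q, v)))
Mul(Mul(200, Function('c')(Function('V')(-4), 1)), -142) = Mul(Mul(200, Add(-12, Mul(1, Mul(Rational(1, 4), Pow(Add(1, Pow(-4, 2)), -1))))), -142) = Mul(Mul(200, Add(-12, Mul(1, Mul(Rational(1, 4), Pow(Add(1, 16), -1))))), -142) = Mul(Mul(200, Add(-12, Mul(1, Mul(Rational(1, 4), Pow(17, -1))))), -142) = Mul(Mul(200, Add(-12, Mul(1, Mul(Rational(1, 4), Rational(1, 17))))), -142) = Mul(Mul(200, Add(-12, Mul(1, Rational(1, 68)))), -142) = Mul(Mul(200, Add(-12, Rational(1, 68))), -142) = Mul(Mul(200, Rational(-815, 68)), -142) = Mul(Rational(-40750, 17), -142) = Rational(5786500, 17)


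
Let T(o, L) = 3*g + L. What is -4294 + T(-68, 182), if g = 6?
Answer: -4094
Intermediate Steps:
T(o, L) = 18 + L (T(o, L) = 3*6 + L = 18 + L)
-4294 + T(-68, 182) = -4294 + (18 + 182) = -4294 + 200 = -4094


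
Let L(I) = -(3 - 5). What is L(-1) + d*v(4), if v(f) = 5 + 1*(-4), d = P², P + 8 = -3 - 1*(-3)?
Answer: 66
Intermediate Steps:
P = -8 (P = -8 + (-3 - 1*(-3)) = -8 + (-3 + 3) = -8 + 0 = -8)
d = 64 (d = (-8)² = 64)
L(I) = 2 (L(I) = -1*(-2) = 2)
v(f) = 1 (v(f) = 5 - 4 = 1)
L(-1) + d*v(4) = 2 + 64*1 = 2 + 64 = 66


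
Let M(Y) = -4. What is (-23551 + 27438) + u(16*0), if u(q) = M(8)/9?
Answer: 34979/9 ≈ 3886.6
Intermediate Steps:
u(q) = -4/9
(-23551 + 27438) + u(16*0) = (-23551 + 27438) - 4/9 = 3887 - 4/9 = 34979/9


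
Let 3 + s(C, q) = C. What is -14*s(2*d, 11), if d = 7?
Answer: -154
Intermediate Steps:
s(C, q) = -3 + C
-14*s(2*d, 11) = -14*(-3 + 2*7) = -14*(-3 + 14) = -14*11 = -154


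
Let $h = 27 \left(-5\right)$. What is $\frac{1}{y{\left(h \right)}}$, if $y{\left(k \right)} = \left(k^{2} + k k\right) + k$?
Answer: $\frac{1}{36315} \approx 2.7537 \cdot 10^{-5}$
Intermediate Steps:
$h = -135$
$y{\left(k \right)} = k + 2 k^{2}$ ($y{\left(k \right)} = \left(k^{2} + k^{2}\right) + k = 2 k^{2} + k = k + 2 k^{2}$)
$\frac{1}{y{\left(h \right)}} = \frac{1}{\left(-135\right) \left(1 + 2 \left(-135\right)\right)} = \frac{1}{\left(-135\right) \left(1 - 270\right)} = \frac{1}{\left(-135\right) \left(-269\right)} = \frac{1}{36315}$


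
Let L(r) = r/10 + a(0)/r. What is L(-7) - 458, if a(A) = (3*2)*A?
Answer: -4587/10 ≈ -458.70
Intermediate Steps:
a(A) = 6*A
L(r) = r/10 (L(r) = r/10 + (6*0)/r = r*(⅒) + 0/r = r/10 + 0 = r/10)
L(-7) - 458 = (⅒)*(-7) - 458 = -7/10 - 458 = -4587/10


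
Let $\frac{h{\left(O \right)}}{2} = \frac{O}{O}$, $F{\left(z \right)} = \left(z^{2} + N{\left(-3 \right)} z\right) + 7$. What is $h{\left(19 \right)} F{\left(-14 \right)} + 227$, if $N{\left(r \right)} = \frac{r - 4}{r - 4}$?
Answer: $605$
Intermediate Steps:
$N{\left(r \right)} = 1$ ($N{\left(r \right)} = \frac{-4 + r}{-4 + r} = 1$)
$F{\left(z \right)} = 7 + z + z^{2}$ ($F{\left(z \right)} = \left(z^{2} + 1 z\right) + 7 = \left(z^{2} + z\right) + 7 = \left(z + z^{2}\right) + 7 = 7 + z + z^{2}$)
$h{\left(O \right)} = 2$ ($h{\left(O \right)} = 2 \frac{O}{O} = 2 \cdot 1 = 2$)
$h{\left(19 \right)} F{\left(-14 \right)} + 227 = 2 \left(7 - 14 + \left(-14\right)^{2}\right) + 227 = 2 \left(7 - 14 + 196\right) + 227 = 2 \cdot 189 + 227 = 378 + 227 = 605$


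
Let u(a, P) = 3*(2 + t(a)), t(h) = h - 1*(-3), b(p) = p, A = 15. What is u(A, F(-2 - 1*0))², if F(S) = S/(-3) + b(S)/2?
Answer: 3600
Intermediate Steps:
t(h) = 3 + h (t(h) = h + 3 = 3 + h)
F(S) = S/6 (F(S) = S/(-3) + S/2 = S*(-⅓) + S*(½) = -S/3 + S/2 = S/6)
u(a, P) = 15 + 3*a (u(a, P) = 3*(2 + (3 + a)) = 3*(5 + a) = 15 + 3*a)
u(A, F(-2 - 1*0))² = (15 + 3*15)² = (15 + 45)² = 60² = 3600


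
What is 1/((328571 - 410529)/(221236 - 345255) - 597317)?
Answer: -124019/74078575065 ≈ -1.6742e-6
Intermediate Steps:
1/((328571 - 410529)/(221236 - 345255) - 597317) = 1/(-81958/(-124019) - 597317) = 1/(-81958*(-1/124019) - 597317) = 1/(81958/124019 - 597317) = 1/(-74078575065/124019) = -124019/74078575065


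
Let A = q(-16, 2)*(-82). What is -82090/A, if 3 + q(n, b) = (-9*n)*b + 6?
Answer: 41045/11931 ≈ 3.4402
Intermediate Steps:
q(n, b) = 3 - 9*b*n (q(n, b) = -3 + ((-9*n)*b + 6) = -3 + (-9*b*n + 6) = -3 + (6 - 9*b*n) = 3 - 9*b*n)
A = -23862 (A = (3 - 9*2*(-16))*(-82) = (3 + 288)*(-82) = 291*(-82) = -23862)
-82090/A = -82090/(-23862) = -82090*(-1/23862) = 41045/11931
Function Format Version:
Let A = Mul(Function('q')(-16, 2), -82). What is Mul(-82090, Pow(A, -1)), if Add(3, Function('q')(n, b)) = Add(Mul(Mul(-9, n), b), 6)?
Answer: Rational(41045, 11931) ≈ 3.4402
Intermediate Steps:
Function('q')(n, b) = Add(3, Mul(-9, b, n)) (Function('q')(n, b) = Add(-3, Add(Mul(Mul(-9, n), b), 6)) = Add(-3, Add(Mul(-9, b, n), 6)) = Add(-3, Add(6, Mul(-9, b, n))) = Add(3, Mul(-9, b, n)))
A = -23862 (A = Mul(Add(3, Mul(-9, 2, -16)), -82) = Mul(Add(3, 288), -82) = Mul(291, -82) = -23862)
Mul(-82090, Pow(A, -1)) = Mul(-82090, Pow(-23862, -1)) = Mul(-82090, Rational(-1, 23862)) = Rational(41045, 11931)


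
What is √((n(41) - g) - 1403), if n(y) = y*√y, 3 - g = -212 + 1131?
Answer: √(-487 + 41*√41) ≈ 14.982*I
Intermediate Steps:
g = -916 (g = 3 - (-212 + 1131) = 3 - 1*919 = 3 - 919 = -916)
n(y) = y^(3/2)
√((n(41) - g) - 1403) = √((41^(3/2) - 1*(-916)) - 1403) = √((41*√41 + 916) - 1403) = √((916 + 41*√41) - 1403) = √(-487 + 41*√41)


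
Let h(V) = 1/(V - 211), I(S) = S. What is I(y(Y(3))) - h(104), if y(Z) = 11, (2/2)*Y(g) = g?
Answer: 1178/107 ≈ 11.009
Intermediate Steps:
Y(g) = g
h(V) = 1/(-211 + V)
I(y(Y(3))) - h(104) = 11 - 1/(-211 + 104) = 11 - 1/(-107) = 11 - 1*(-1/107) = 11 + 1/107 = 1178/107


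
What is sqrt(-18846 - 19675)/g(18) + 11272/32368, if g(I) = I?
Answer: 1409/4046 + I*sqrt(38521)/18 ≈ 0.34825 + 10.904*I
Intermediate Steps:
sqrt(-18846 - 19675)/g(18) + 11272/32368 = sqrt(-18846 - 19675)/18 + 11272/32368 = sqrt(-38521)*(1/18) + 11272*(1/32368) = (I*sqrt(38521))*(1/18) + 1409/4046 = I*sqrt(38521)/18 + 1409/4046 = 1409/4046 + I*sqrt(38521)/18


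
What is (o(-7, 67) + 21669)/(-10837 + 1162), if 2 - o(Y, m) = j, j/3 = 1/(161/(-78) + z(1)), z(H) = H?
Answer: -1798927/803025 ≈ -2.2402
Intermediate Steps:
j = -234/83 (j = 3/(161/(-78) + 1) = 3/(161*(-1/78) + 1) = 3/(-161/78 + 1) = 3/(-83/78) = 3*(-78/83) = -234/83 ≈ -2.8193)
o(Y, m) = 400/83 (o(Y, m) = 2 - 1*(-234/83) = 2 + 234/83 = 400/83)
(o(-7, 67) + 21669)/(-10837 + 1162) = (400/83 + 21669)/(-10837 + 1162) = (1798927/83)/(-9675) = (1798927/83)*(-1/9675) = -1798927/803025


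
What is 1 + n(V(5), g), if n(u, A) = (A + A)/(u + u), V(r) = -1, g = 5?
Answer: -4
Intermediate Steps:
n(u, A) = A/u (n(u, A) = (2*A)/((2*u)) = (2*A)*(1/(2*u)) = A/u)
1 + n(V(5), g) = 1 + 5/(-1) = 1 + 5*(-1) = 1 - 5 = -4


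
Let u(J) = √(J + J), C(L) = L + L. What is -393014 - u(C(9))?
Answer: -393020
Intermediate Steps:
C(L) = 2*L
u(J) = √2*√J (u(J) = √(2*J) = √2*√J)
-393014 - u(C(9)) = -393014 - √2*√(2*9) = -393014 - √2*√18 = -393014 - √2*3*√2 = -393014 - 1*6 = -393014 - 6 = -393020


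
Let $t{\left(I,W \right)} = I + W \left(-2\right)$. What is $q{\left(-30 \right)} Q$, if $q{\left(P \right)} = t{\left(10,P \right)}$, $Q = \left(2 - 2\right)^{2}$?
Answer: $0$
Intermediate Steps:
$Q = 0$ ($Q = 0^{2} = 0$)
$t{\left(I,W \right)} = I - 2 W$
$q{\left(P \right)} = 10 - 2 P$
$q{\left(-30 \right)} Q = \left(10 - -60\right) 0 = \left(10 + 60\right) 0 = 70 \cdot 0 = 0$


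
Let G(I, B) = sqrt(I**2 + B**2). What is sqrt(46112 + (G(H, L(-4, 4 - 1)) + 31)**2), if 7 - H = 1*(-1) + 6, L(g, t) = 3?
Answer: sqrt(47086 + 62*sqrt(13)) ≈ 217.51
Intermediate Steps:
H = 2 (H = 7 - (1*(-1) + 6) = 7 - (-1 + 6) = 7 - 1*5 = 7 - 5 = 2)
G(I, B) = sqrt(B**2 + I**2)
sqrt(46112 + (G(H, L(-4, 4 - 1)) + 31)**2) = sqrt(46112 + (sqrt(3**2 + 2**2) + 31)**2) = sqrt(46112 + (sqrt(9 + 4) + 31)**2) = sqrt(46112 + (sqrt(13) + 31)**2) = sqrt(46112 + (31 + sqrt(13))**2)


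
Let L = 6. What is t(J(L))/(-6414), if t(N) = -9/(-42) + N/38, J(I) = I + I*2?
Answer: -61/568708 ≈ -0.00010726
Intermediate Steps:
J(I) = 3*I (J(I) = I + 2*I = 3*I)
t(N) = 3/14 + N/38 (t(N) = -9*(-1/42) + N*(1/38) = 3/14 + N/38)
t(J(L))/(-6414) = (3/14 + (3*6)/38)/(-6414) = (3/14 + (1/38)*18)*(-1/6414) = (3/14 + 9/19)*(-1/6414) = (183/266)*(-1/6414) = -61/568708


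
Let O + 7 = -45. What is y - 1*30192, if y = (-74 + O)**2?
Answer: -14316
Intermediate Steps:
O = -52 (O = -7 - 45 = -52)
y = 15876 (y = (-74 - 52)**2 = (-126)**2 = 15876)
y - 1*30192 = 15876 - 1*30192 = 15876 - 30192 = -14316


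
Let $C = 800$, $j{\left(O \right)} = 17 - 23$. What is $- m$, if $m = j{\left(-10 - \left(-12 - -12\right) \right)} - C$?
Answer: $806$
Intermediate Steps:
$j{\left(O \right)} = -6$
$m = -806$ ($m = -6 - 800 = -806$)
$- m = \left(-1\right) \left(-806\right) = 806$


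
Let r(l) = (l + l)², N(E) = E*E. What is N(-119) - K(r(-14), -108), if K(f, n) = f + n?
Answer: 13485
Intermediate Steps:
N(E) = E²
r(l) = 4*l² (r(l) = (2*l)² = 4*l²)
N(-119) - K(r(-14), -108) = (-119)² - (4*(-14)² - 108) = 14161 - (4*196 - 108) = 14161 - (784 - 108) = 14161 - 1*676 = 14161 - 676 = 13485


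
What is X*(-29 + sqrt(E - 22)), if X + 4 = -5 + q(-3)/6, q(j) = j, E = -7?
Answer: 551/2 - 19*I*sqrt(29)/2 ≈ 275.5 - 51.159*I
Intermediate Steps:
X = -19/2 (X = -4 + (-5 - 3/6) = -4 + (-5 - 3*1/6) = -4 + (-5 - 1/2) = -4 - 11/2 = -19/2 ≈ -9.5000)
X*(-29 + sqrt(E - 22)) = -19*(-29 + sqrt(-7 - 22))/2 = -19*(-29 + sqrt(-29))/2 = -19*(-29 + I*sqrt(29))/2 = 551/2 - 19*I*sqrt(29)/2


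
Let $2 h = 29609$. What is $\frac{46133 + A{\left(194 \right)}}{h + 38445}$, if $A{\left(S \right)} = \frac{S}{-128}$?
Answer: $\frac{2952415}{3407968} \approx 0.86633$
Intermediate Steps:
$A{\left(S \right)} = - \frac{S}{128}$ ($A{\left(S \right)} = S \left(- \frac{1}{128}\right) = - \frac{S}{128}$)
$h = \frac{29609}{2}$ ($h = \frac{1}{2} \cdot 29609 = \frac{29609}{2} \approx 14805.0$)
$\frac{46133 + A{\left(194 \right)}}{h + 38445} = \frac{46133 - \frac{97}{64}}{\frac{29609}{2} + 38445} = \frac{46133 - \frac{97}{64}}{\frac{106499}{2}} = \frac{2952415}{64} \cdot \frac{2}{106499} = \frac{2952415}{3407968}$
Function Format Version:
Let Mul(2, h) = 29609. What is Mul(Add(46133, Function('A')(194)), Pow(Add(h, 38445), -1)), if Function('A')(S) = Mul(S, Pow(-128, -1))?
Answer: Rational(2952415, 3407968) ≈ 0.86633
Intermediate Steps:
Function('A')(S) = Mul(Rational(-1, 128), S) (Function('A')(S) = Mul(S, Rational(-1, 128)) = Mul(Rational(-1, 128), S))
h = Rational(29609, 2) (h = Mul(Rational(1, 2), 29609) = Rational(29609, 2) ≈ 14805.)
Mul(Add(46133, Function('A')(194)), Pow(Add(h, 38445), -1)) = Mul(Add(46133, Mul(Rational(-1, 128), 194)), Pow(Add(Rational(29609, 2), 38445), -1)) = Mul(Add(46133, Rational(-97, 64)), Pow(Rational(106499, 2), -1)) = Mul(Rational(2952415, 64), Rational(2, 106499)) = Rational(2952415, 3407968)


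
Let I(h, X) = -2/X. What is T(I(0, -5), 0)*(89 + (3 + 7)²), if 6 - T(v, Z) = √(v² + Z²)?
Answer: 5292/5 ≈ 1058.4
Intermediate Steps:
T(v, Z) = 6 - √(Z² + v²) (T(v, Z) = 6 - √(v² + Z²) = 6 - √(Z² + v²))
T(I(0, -5), 0)*(89 + (3 + 7)²) = (6 - √(0² + (-2/(-5))²))*(89 + (3 + 7)²) = (6 - √(0 + (-2*(-⅕))²))*(89 + 10²) = (6 - √(0 + (⅖)²))*(89 + 100) = (6 - √(0 + 4/25))*189 = (6 - √(4/25))*189 = (6 - 1*⅖)*189 = (6 - ⅖)*189 = (28/5)*189 = 5292/5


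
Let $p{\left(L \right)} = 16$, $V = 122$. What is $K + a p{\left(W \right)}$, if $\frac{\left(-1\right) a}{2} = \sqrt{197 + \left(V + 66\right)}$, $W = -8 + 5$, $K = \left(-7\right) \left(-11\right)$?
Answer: $77 - 32 \sqrt{385} \approx -550.89$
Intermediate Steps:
$K = 77$
$W = -3$
$a = - 2 \sqrt{385}$ ($a = - 2 \sqrt{197 + \left(122 + 66\right)} = - 2 \sqrt{197 + 188} = - 2 \sqrt{385} \approx -39.243$)
$K + a p{\left(W \right)} = 77 + - 2 \sqrt{385} \cdot 16 = 77 - 32 \sqrt{385}$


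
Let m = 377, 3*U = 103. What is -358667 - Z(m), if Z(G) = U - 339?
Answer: -1075087/3 ≈ -3.5836e+5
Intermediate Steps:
U = 103/3 (U = (⅓)*103 = 103/3 ≈ 34.333)
Z(G) = -914/3 (Z(G) = 103/3 - 339 = -914/3)
-358667 - Z(m) = -358667 - 1*(-914/3) = -358667 + 914/3 = -1075087/3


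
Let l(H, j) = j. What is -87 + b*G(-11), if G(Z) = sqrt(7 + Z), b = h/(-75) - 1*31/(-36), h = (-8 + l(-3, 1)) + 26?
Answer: -87 + 547*I/450 ≈ -87.0 + 1.2156*I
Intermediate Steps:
h = 19 (h = (-8 + 1) + 26 = -7 + 26 = 19)
b = 547/900 (b = 19/(-75) - 1*31/(-36) = 19*(-1/75) - 31*(-1/36) = -19/75 + 31/36 = 547/900 ≈ 0.60778)
-87 + b*G(-11) = -87 + 547*sqrt(7 - 11)/900 = -87 + 547*sqrt(-4)/900 = -87 + 547*(2*I)/900 = -87 + 547*I/450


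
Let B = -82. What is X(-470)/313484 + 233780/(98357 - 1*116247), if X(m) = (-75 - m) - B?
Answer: -7327775599/560822876 ≈ -13.066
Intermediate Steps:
X(m) = 7 - m (X(m) = (-75 - m) - 1*(-82) = (-75 - m) + 82 = 7 - m)
X(-470)/313484 + 233780/(98357 - 1*116247) = (7 - 1*(-470))/313484 + 233780/(98357 - 1*116247) = (7 + 470)*(1/313484) + 233780/(98357 - 116247) = 477*(1/313484) + 233780/(-17890) = 477/313484 + 233780*(-1/17890) = 477/313484 - 23378/1789 = -7327775599/560822876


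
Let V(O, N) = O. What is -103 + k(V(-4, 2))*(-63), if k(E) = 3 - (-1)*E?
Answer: -40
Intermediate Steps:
k(E) = 3 + E
-103 + k(V(-4, 2))*(-63) = -103 + (3 - 4)*(-63) = -103 - 1*(-63) = -103 + 63 = -40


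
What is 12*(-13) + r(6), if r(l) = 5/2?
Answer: -307/2 ≈ -153.50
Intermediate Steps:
r(l) = 5/2 (r(l) = 5*(½) = 5/2)
12*(-13) + r(6) = 12*(-13) + 5/2 = -156 + 5/2 = -307/2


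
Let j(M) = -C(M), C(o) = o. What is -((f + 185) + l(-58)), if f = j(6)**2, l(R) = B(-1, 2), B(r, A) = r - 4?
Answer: -216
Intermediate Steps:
B(r, A) = -4 + r
l(R) = -5 (l(R) = -4 - 1 = -5)
j(M) = -M
f = 36 (f = (-1*6)**2 = (-6)**2 = 36)
-((f + 185) + l(-58)) = -((36 + 185) - 5) = -(221 - 5) = -1*216 = -216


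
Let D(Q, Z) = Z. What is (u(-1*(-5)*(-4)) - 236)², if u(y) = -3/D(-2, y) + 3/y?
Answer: 55696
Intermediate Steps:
u(y) = 0 (u(y) = -3/y + 3/y = 0)
(u(-1*(-5)*(-4)) - 236)² = (0 - 236)² = (-236)² = 55696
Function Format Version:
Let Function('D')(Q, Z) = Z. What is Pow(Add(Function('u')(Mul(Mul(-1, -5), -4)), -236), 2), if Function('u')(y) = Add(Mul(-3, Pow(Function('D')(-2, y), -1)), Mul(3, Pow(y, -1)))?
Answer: 55696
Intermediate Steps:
Function('u')(y) = 0 (Function('u')(y) = Add(Mul(-3, Pow(y, -1)), Mul(3, Pow(y, -1))) = 0)
Pow(Add(Function('u')(Mul(Mul(-1, -5), -4)), -236), 2) = Pow(Add(0, -236), 2) = Pow(-236, 2) = 55696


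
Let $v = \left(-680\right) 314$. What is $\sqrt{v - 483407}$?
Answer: $7 i \sqrt{14223} \approx 834.82 i$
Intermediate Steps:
$v = -213520$
$\sqrt{v - 483407} = \sqrt{-213520 - 483407} = \sqrt{-696927} = 7 i \sqrt{14223}$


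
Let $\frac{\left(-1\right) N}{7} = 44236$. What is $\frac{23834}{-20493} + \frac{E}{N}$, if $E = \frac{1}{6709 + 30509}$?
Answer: $- \frac{91559329004639}{78724734797016} \approx -1.163$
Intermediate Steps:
$N = -309652$ ($N = \left(-7\right) 44236 = -309652$)
$E = \frac{1}{37218} \approx 2.6869 \cdot 10^{-5}$
$\frac{23834}{-20493} + \frac{E}{N} = \frac{23834}{-20493} + \frac{1}{37218 \left(-309652\right)} = 23834 \left(- \frac{1}{20493}\right) + \frac{1}{37218} \left(- \frac{1}{309652}\right) = - \frac{23834}{20493} - \frac{1}{11524628136} = - \frac{91559329004639}{78724734797016}$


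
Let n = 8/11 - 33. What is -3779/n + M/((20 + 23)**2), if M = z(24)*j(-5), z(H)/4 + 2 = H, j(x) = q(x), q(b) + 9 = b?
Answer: 76423721/656395 ≈ 116.43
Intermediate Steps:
q(b) = -9 + b
j(x) = -9 + x
z(H) = -8 + 4*H
M = -1232 (M = (-8 + 4*24)*(-9 - 5) = (-8 + 96)*(-14) = 88*(-14) = -1232)
n = -355/11 (n = (1/11)*8 - 33 = 8/11 - 33 = -355/11 ≈ -32.273)
-3779/n + M/((20 + 23)**2) = -3779/(-355/11) - 1232/(20 + 23)**2 = -3779*(-11/355) - 1232/(43**2) = 41569/355 - 1232/1849 = 76423721/656395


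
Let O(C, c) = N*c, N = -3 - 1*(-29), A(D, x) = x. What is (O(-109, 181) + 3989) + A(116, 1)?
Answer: 8696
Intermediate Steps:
N = 26 (N = -3 + 29 = 26)
O(C, c) = 26*c
(O(-109, 181) + 3989) + A(116, 1) = (26*181 + 3989) + 1 = (4706 + 3989) + 1 = 8695 + 1 = 8696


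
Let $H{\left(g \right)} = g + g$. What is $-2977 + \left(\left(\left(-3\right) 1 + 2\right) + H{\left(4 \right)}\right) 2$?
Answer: $-2963$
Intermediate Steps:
$H{\left(g \right)} = 2 g$
$-2977 + \left(\left(\left(-3\right) 1 + 2\right) + H{\left(4 \right)}\right) 2 = -2977 + \left(\left(\left(-3\right) 1 + 2\right) + 2 \cdot 4\right) 2 = -2977 + \left(\left(-3 + 2\right) + 8\right) 2 = -2977 + \left(-1 + 8\right) 2 = -2977 + 7 \cdot 2 = -2977 + 14 = -2963$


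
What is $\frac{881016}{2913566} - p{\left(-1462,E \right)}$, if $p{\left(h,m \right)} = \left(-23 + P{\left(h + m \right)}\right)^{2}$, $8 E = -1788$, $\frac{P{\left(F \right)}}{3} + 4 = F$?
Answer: $- \frac{151058910223855}{5827132} \approx -2.5923 \cdot 10^{7}$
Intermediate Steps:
$P{\left(F \right)} = -12 + 3 F$
$E = - \frac{447}{2}$ ($E = \frac{1}{8} \left(-1788\right) = - \frac{447}{2} \approx -223.5$)
$p{\left(h,m \right)} = \left(-35 + 3 h + 3 m\right)^{2}$ ($p{\left(h,m \right)} = \left(-23 + \left(-12 + 3 \left(h + m\right)\right)\right)^{2} = \left(-23 - \left(12 - 3 h - 3 m\right)\right)^{2} = \left(-23 + \left(-12 + 3 h + 3 m\right)\right)^{2} = \left(-35 + 3 h + 3 m\right)^{2}$)
$\frac{881016}{2913566} - p{\left(-1462,E \right)} = \frac{881016}{2913566} - \left(-35 + 3 \left(-1462\right) + 3 \left(- \frac{447}{2}\right)\right)^{2} = 881016 \cdot \frac{1}{2913566} - \left(-35 - 4386 - \frac{1341}{2}\right)^{2} = \frac{440508}{1456783} - \left(- \frac{10183}{2}\right)^{2} = \frac{440508}{1456783} - \frac{103693489}{4} = - \frac{151058910223855}{5827132}$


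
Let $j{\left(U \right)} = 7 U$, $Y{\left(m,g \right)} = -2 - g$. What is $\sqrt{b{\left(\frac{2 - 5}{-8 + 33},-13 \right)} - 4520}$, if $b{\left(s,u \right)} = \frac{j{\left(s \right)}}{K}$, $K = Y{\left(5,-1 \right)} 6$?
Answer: $\frac{i \sqrt{451986}}{10} \approx 67.23 i$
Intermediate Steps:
$K = -6$ ($K = \left(-2 - -1\right) 6 = \left(-2 + 1\right) 6 = \left(-1\right) 6 = -6$)
$b{\left(s,u \right)} = - \frac{7 s}{6}$ ($b{\left(s,u \right)} = \frac{7 s}{-6} = 7 s \left(- \frac{1}{6}\right) = - \frac{7 s}{6}$)
$\sqrt{b{\left(\frac{2 - 5}{-8 + 33},-13 \right)} - 4520} = \sqrt{- \frac{7 \frac{2 - 5}{-8 + 33}}{6} - 4520} = \sqrt{- \frac{7 \left(- \frac{3}{25}\right)}{6} - 4520} = \sqrt{- \frac{7 \left(\left(-3\right) \frac{1}{25}\right)}{6} - 4520} = \sqrt{\left(- \frac{7}{6}\right) \left(- \frac{3}{25}\right) - 4520} = \sqrt{\frac{7}{50} - 4520} = \sqrt{- \frac{225993}{50}} = \frac{i \sqrt{451986}}{10}$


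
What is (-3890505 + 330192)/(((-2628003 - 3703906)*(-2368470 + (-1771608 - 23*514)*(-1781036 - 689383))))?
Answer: 1186771/9299077414367476100 ≈ 1.2762e-13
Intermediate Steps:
(-3890505 + 330192)/(((-2628003 - 3703906)*(-2368470 + (-1771608 - 23*514)*(-1781036 - 689383)))) = -3560313*(-1/(6331909*(-2368470 + (-1771608 - 11822)*(-2470419)))) = -3560313*(-1/(6331909*(-2368470 - 1783430*(-2470419)))) = -3560313*(-1/(6331909*(-2368470 + 4405819357170))) = -3560313/((-6331909*4405816988700)) = -3560313/(-27897232243102428300) = -3560313*(-1/27897232243102428300) = 1186771/9299077414367476100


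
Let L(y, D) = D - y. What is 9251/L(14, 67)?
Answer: 9251/53 ≈ 174.55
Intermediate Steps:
9251/L(14, 67) = 9251/(67 - 1*14) = 9251/(67 - 14) = 9251/53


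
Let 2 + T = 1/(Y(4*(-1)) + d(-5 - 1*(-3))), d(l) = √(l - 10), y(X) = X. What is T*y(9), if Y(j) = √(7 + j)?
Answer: 3*(1 - 2*I)*(-6 + √3 - 12*I)/5 ≈ -16.961 - 2.0785*I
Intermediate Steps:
d(l) = √(-10 + l)
T = -2 + 1/(√3 + 2*I*√3) (T = -2 + 1/(√(7 + 4*(-1)) + √(-10 + (-5 - 1*(-3)))) = -2 + 1/(√(7 - 4) + √(-10 + (-5 + 3))) = -2 + 1/(√3 + √(-10 - 2)) = -2 + 1/(√3 + √(-12)) = -2 + 1/(√3 + 2*I*√3) ≈ -1.8845 - 0.23094*I)
T*y(9) = ((1 - 2*I)*(-6 + √3 - 12*I)/15)*9 = 3*(1 - 2*I)*(-6 + √3 - 12*I)/5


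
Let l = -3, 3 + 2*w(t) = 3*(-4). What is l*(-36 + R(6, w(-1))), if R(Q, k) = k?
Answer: 261/2 ≈ 130.50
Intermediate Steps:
w(t) = -15/2 (w(t) = -3/2 + (3*(-4))/2 = -3/2 + (1/2)*(-12) = -3/2 - 6 = -15/2)
l*(-36 + R(6, w(-1))) = -3*(-36 - 15/2) = -3*(-87/2) = 261/2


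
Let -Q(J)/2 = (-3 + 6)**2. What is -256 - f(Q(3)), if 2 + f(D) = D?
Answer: -236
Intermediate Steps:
Q(J) = -18 (Q(J) = -2*(-3 + 6)**2 = -2*3**2 = -2*9 = -18)
f(D) = -2 + D
-256 - f(Q(3)) = -256 - (-2 - 18) = -256 - 1*(-20) = -256 + 20 = -236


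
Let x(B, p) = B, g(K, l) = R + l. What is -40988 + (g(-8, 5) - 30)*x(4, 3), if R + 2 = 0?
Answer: -41096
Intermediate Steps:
R = -2 (R = -2 + 0 = -2)
g(K, l) = -2 + l
-40988 + (g(-8, 5) - 30)*x(4, 3) = -40988 + ((-2 + 5) - 30)*4 = -40988 + (3 - 30)*4 = -40988 - 27*4 = -40988 - 108 = -41096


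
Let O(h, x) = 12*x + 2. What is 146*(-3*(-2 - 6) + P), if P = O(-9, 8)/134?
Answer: 241922/67 ≈ 3610.8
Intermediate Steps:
O(h, x) = 2 + 12*x
P = 49/67 (P = (2 + 12*8)/134 = (2 + 96)*(1/134) = 98*(1/134) = 49/67 ≈ 0.73134)
146*(-3*(-2 - 6) + P) = 146*(-3*(-2 - 6) + 49/67) = 146*(-3*(-8) + 49/67) = 146*(24 + 49/67) = 146*(1657/67) = 241922/67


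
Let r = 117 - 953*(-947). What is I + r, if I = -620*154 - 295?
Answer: 806833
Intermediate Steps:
I = -95775 (I = -95480 - 295 = -95775)
r = 902608 (r = 117 + 902491 = 902608)
I + r = -95775 + 902608 = 806833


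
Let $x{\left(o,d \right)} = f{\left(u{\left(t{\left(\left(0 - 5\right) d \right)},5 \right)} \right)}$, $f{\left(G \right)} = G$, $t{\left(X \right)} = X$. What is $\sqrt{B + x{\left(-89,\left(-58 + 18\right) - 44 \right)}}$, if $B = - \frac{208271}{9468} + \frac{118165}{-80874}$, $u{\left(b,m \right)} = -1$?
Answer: $\frac{i \sqrt{1229464334758103}}{7089954} \approx 4.9455 i$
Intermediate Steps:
$x{\left(o,d \right)} = -1$
$B = - \frac{997916393}{42539724}$ ($B = \left(-208271\right) \frac{1}{9468} + 118165 \left(- \frac{1}{80874}\right) = - \frac{208271}{9468} - \frac{118165}{80874} = - \frac{997916393}{42539724} \approx -23.458$)
$\sqrt{B + x{\left(-89,\left(-58 + 18\right) - 44 \right)}} = \sqrt{- \frac{997916393}{42539724} - 1} = \sqrt{- \frac{1040456117}{42539724}} = \frac{i \sqrt{1229464334758103}}{7089954}$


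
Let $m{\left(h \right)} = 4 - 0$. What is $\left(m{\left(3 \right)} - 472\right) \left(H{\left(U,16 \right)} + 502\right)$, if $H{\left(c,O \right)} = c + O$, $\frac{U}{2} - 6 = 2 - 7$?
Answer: $-243360$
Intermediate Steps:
$U = 2$ ($U = 12 + 2 \left(2 - 7\right) = 12 + 2 \left(-5\right) = 12 - 10 = 2$)
$H{\left(c,O \right)} = O + c$
$m{\left(h \right)} = 4$ ($m{\left(h \right)} = 4 + 0 = 4$)
$\left(m{\left(3 \right)} - 472\right) \left(H{\left(U,16 \right)} + 502\right) = \left(4 - 472\right) \left(\left(16 + 2\right) + 502\right) = - 468 \left(18 + 502\right) = \left(-468\right) 520 = -243360$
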